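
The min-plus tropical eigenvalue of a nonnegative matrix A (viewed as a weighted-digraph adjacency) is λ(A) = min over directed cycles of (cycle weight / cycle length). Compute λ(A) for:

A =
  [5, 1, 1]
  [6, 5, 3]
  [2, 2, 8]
λ(A) = 3/2

Enumerate directed cycles and compute their means (weight / length). Sample:
  cycle 0 → 0: weight = 5, length = 1, mean = 5/1 ≈ 5.000
  cycle 1 → 1: weight = 5, length = 1, mean = 5/1 ≈ 5.000
  cycle 2 → 2: weight = 8, length = 1, mean = 8/1 ≈ 8.000
  cycle 0 → 1 → 0: weight = 7, length = 2, mean = 7/2 ≈ 3.500
  cycle 0 → 2 → 0: weight = 3, length = 2, mean = 3/2 ≈ 1.500
  cycle 1 → 0 → 1: weight = 7, length = 2, mean = 7/2 ≈ 3.500
Minimum mean = 1.500, attained e.g. along the cycle 0 → 2 → 0 with weight 3 and length 2. So λ(A) = 3/2 = 3/2.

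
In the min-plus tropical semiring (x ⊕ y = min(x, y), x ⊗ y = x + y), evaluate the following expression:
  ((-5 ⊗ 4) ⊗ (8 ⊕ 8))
((-5 ⊗ 4) ⊗ (8 ⊕ 8)) = 7

Expand innermost to outermost. Recall ⊕ takes the minimum of its arguments and ⊗ takes their sum. Working out the expression ((-5 ⊗ 4) ⊗ (8 ⊕ 8)) gives 7.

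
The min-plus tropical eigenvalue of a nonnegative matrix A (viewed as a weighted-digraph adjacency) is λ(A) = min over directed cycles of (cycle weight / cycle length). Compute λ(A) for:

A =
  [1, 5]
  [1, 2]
λ(A) = 1

Enumerate directed cycles and compute their means (weight / length). Sample:
  cycle 0 → 0: weight = 1, length = 1, mean = 1/1 ≈ 1.000
  cycle 1 → 1: weight = 2, length = 1, mean = 2/1 ≈ 2.000
  cycle 0 → 1 → 0: weight = 6, length = 2, mean = 6/2 ≈ 3.000
  cycle 1 → 0 → 1: weight = 6, length = 2, mean = 6/2 ≈ 3.000
Minimum mean = 1.000, attained e.g. along the cycle 0 → 0 with weight 1 and length 1. So λ(A) = 1/1 = 1.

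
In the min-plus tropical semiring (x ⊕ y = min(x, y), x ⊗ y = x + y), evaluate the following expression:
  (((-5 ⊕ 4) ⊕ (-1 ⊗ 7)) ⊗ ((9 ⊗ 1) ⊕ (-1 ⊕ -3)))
(((-5 ⊕ 4) ⊕ (-1 ⊗ 7)) ⊗ ((9 ⊗ 1) ⊕ (-1 ⊕ -3))) = -8

Expand innermost to outermost. Recall ⊕ takes the minimum of its arguments and ⊗ takes their sum. Working out the expression (((-5 ⊕ 4) ⊕ (-1 ⊗ 7)) ⊗ ((9 ⊗ 1) ⊕ (-1 ⊕ -3))) gives -8.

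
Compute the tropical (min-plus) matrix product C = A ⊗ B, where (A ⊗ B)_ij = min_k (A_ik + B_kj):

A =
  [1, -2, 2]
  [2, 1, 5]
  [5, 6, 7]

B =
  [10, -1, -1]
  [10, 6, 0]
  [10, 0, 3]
A ⊗ B =
  [8, 0, -2]
  [11, 1, 1]
  [15, 4, 4]

Apply the min-plus product entry-by-entry:
  C[0][0] = min over k of (A[0][0] + B[0][0] = 1 + 10 = 11, A[0][1] + B[1][0] = -2 + 10 = 8, A[0][2] + B[2][0] = 2 + 10 = 12) = 8 (attained at k = 1)
  C[0][1] = min over k of (A[0][0] + B[0][1] = 1 + -1 = 0, A[0][1] + B[1][1] = -2 + 6 = 4, A[0][2] + B[2][1] = 2 + 0 = 2) = 0 (attained at k = 0)
  C[0][2] = min over k of (A[0][0] + B[0][2] = 1 + -1 = 0, A[0][1] + B[1][2] = -2 + 0 = -2, A[0][2] + B[2][2] = 2 + 3 = 5) = -2 (attained at k = 1)
  C[1][0] = min over k of (A[1][0] + B[0][0] = 2 + 10 = 12, A[1][1] + B[1][0] = 1 + 10 = 11, A[1][2] + B[2][0] = 5 + 10 = 15) = 11 (attained at k = 1)
  C[1][1] = min over k of (A[1][0] + B[0][1] = 2 + -1 = 1, A[1][1] + B[1][1] = 1 + 6 = 7, A[1][2] + B[2][1] = 5 + 0 = 5) = 1 (attained at k = 0)
  C[1][2] = min over k of (A[1][0] + B[0][2] = 2 + -1 = 1, A[1][1] + B[1][2] = 1 + 0 = 1, A[1][2] + B[2][2] = 5 + 3 = 8) = 1 (attained at k = 0)
  C[2][0] = min over k of (A[2][0] + B[0][0] = 5 + 10 = 15, A[2][1] + B[1][0] = 6 + 10 = 16, A[2][2] + B[2][0] = 7 + 10 = 17) = 15 (attained at k = 0)
  C[2][1] = min over k of (A[2][0] + B[0][1] = 5 + -1 = 4, A[2][1] + B[1][1] = 6 + 6 = 12, A[2][2] + B[2][1] = 7 + 0 = 7) = 4 (attained at k = 0)
  C[2][2] = min over k of (A[2][0] + B[0][2] = 5 + -1 = 4, A[2][1] + B[1][2] = 6 + 0 = 6, A[2][2] + B[2][2] = 7 + 3 = 10) = 4 (attained at k = 0)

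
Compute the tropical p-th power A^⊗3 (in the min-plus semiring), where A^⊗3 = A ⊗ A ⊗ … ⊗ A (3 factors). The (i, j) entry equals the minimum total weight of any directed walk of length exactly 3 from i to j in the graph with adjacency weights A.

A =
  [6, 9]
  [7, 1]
A^⊗3 =
  [17, 11]
  [9, 3]

Each entry (A^⊗3)_ij equals the minimum over all length-3 walks i = v_0 → v_1 → … → v_3 = j of Σ_t A[v_t][v_{t+1}]. For example, for (i, j) = (0, 1) we minimise over 4 possible intermediate vertex sequences; the minimum is 11, attained along the walk 0 → 1 → 1 → 1.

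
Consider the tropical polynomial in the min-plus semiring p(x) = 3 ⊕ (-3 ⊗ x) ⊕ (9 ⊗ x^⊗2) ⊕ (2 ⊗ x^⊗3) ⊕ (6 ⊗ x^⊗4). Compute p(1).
p(1) = -2

A tropical monomial a ⊗ x^⊗i evaluates to a + i · x. Evaluating each term at x = 1:
  Term 0 contributes 3 + 0 · 1 = 3
  Term 1 contributes -3 + 1 · 1 = -2
  Term 2 contributes 9 + 2 · 1 = 11
  Term 3 contributes 2 + 3 · 1 = 5
  Term 4 contributes 6 + 4 · 1 = 10
p(1) = ⊕ of these = min[3, -2, 11, 5, 10] = -2.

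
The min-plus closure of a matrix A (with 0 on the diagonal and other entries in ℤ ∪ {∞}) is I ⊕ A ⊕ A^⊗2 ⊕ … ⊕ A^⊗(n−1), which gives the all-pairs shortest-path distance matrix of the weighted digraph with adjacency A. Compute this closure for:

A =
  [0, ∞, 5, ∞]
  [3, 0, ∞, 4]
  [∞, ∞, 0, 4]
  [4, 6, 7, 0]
Closure =
  [0, 15, 5, 9]
  [3, 0, 8, 4]
  [8, 10, 0, 4]
  [4, 6, 7, 0]

This is the Floyd-Warshall all-pairs shortest-path computation. For each intermediate vertex k = 0, 1, …, 3, update dist[i][j] ← min(dist[i][j], dist[i][k] + dist[k][j]). The final matrix gives, for each (i, j), the minimum total weight of any directed path from i to j (possibly empty when i = j).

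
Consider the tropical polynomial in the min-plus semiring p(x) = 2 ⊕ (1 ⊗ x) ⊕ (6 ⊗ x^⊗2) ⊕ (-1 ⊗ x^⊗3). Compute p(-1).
p(-1) = -4

A tropical monomial a ⊗ x^⊗i evaluates to a + i · x. Evaluating each term at x = -1:
  Term 0 contributes 2 + 0 · -1 = 2
  Term 1 contributes 1 + 1 · -1 = 0
  Term 2 contributes 6 + 2 · -1 = 4
  Term 3 contributes -1 + 3 · -1 = -4
p(-1) = ⊕ of these = min[2, 0, 4, -4] = -4.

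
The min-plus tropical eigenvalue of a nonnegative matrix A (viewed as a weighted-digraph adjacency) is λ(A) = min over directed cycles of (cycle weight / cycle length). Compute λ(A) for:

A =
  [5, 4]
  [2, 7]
λ(A) = 3

Enumerate directed cycles and compute their means (weight / length). Sample:
  cycle 0 → 0: weight = 5, length = 1, mean = 5/1 ≈ 5.000
  cycle 1 → 1: weight = 7, length = 1, mean = 7/1 ≈ 7.000
  cycle 0 → 1 → 0: weight = 6, length = 2, mean = 6/2 ≈ 3.000
  cycle 1 → 0 → 1: weight = 6, length = 2, mean = 6/2 ≈ 3.000
Minimum mean = 3.000, attained e.g. along the cycle 0 → 1 → 0 with weight 6 and length 2. So λ(A) = 6/2 = 3.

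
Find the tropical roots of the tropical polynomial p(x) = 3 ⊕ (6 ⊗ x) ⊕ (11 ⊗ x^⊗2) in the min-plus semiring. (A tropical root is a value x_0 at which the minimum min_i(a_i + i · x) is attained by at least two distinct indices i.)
Roots: {-5, -3}

Each tropical root is a break point of the lower envelope of the lines y = a_i + i · x (there are 3 lines, with slopes 0, 1, ..., 2). Only the lines that attain the minimum somewhere contribute to roots; other lines are dominated. Here the surviving (envelope) indices are i = 2, i = 1, i = 0.
Intersections between consecutive envelope lines give the roots: for adjacent envelope indices i < j the intersection is x = (a_i − a_j) / (j − i). Reading off the sorted break points: {-5, -3}.
Verification: at each break x_0, at least two indices attain the minimum of min_i(a_i + i · x_0).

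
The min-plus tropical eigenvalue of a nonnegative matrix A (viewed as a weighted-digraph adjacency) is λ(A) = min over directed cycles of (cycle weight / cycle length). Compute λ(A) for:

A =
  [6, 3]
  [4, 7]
λ(A) = 7/2

Enumerate directed cycles and compute their means (weight / length). Sample:
  cycle 0 → 0: weight = 6, length = 1, mean = 6/1 ≈ 6.000
  cycle 1 → 1: weight = 7, length = 1, mean = 7/1 ≈ 7.000
  cycle 0 → 1 → 0: weight = 7, length = 2, mean = 7/2 ≈ 3.500
  cycle 1 → 0 → 1: weight = 7, length = 2, mean = 7/2 ≈ 3.500
Minimum mean = 3.500, attained e.g. along the cycle 0 → 1 → 0 with weight 7 and length 2. So λ(A) = 7/2 = 7/2.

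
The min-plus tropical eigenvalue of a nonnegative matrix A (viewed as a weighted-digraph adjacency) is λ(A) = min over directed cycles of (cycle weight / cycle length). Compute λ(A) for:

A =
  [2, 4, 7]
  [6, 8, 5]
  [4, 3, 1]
λ(A) = 1

Enumerate directed cycles and compute their means (weight / length). Sample:
  cycle 0 → 0: weight = 2, length = 1, mean = 2/1 ≈ 2.000
  cycle 1 → 1: weight = 8, length = 1, mean = 8/1 ≈ 8.000
  cycle 2 → 2: weight = 1, length = 1, mean = 1/1 ≈ 1.000
  cycle 0 → 1 → 0: weight = 10, length = 2, mean = 10/2 ≈ 5.000
  cycle 0 → 2 → 0: weight = 11, length = 2, mean = 11/2 ≈ 5.500
  cycle 1 → 0 → 1: weight = 10, length = 2, mean = 10/2 ≈ 5.000
Minimum mean = 1.000, attained e.g. along the cycle 2 → 2 with weight 1 and length 1. So λ(A) = 1/1 = 1.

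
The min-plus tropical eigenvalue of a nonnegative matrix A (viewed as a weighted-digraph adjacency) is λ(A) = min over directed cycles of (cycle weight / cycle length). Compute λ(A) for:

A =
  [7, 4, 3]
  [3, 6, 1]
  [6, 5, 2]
λ(A) = 2

Enumerate directed cycles and compute their means (weight / length). Sample:
  cycle 0 → 0: weight = 7, length = 1, mean = 7/1 ≈ 7.000
  cycle 1 → 1: weight = 6, length = 1, mean = 6/1 ≈ 6.000
  cycle 2 → 2: weight = 2, length = 1, mean = 2/1 ≈ 2.000
  cycle 0 → 1 → 0: weight = 7, length = 2, mean = 7/2 ≈ 3.500
  cycle 0 → 2 → 0: weight = 9, length = 2, mean = 9/2 ≈ 4.500
  cycle 1 → 0 → 1: weight = 7, length = 2, mean = 7/2 ≈ 3.500
Minimum mean = 2.000, attained e.g. along the cycle 2 → 2 with weight 2 and length 1. So λ(A) = 2/1 = 2.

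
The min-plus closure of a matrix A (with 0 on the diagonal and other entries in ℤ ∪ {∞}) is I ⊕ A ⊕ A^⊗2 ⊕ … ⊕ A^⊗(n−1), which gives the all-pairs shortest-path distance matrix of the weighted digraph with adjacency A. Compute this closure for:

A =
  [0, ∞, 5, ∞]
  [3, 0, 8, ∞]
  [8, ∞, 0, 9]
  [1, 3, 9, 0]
Closure =
  [0, 17, 5, 14]
  [3, 0, 8, 17]
  [8, 12, 0, 9]
  [1, 3, 6, 0]

This is the Floyd-Warshall all-pairs shortest-path computation. For each intermediate vertex k = 0, 1, …, 3, update dist[i][j] ← min(dist[i][j], dist[i][k] + dist[k][j]). The final matrix gives, for each (i, j), the minimum total weight of any directed path from i to j (possibly empty when i = j).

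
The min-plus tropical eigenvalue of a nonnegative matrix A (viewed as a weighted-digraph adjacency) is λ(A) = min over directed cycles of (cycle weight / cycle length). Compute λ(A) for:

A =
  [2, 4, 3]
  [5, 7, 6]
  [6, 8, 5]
λ(A) = 2

Enumerate directed cycles and compute their means (weight / length). Sample:
  cycle 0 → 0: weight = 2, length = 1, mean = 2/1 ≈ 2.000
  cycle 1 → 1: weight = 7, length = 1, mean = 7/1 ≈ 7.000
  cycle 2 → 2: weight = 5, length = 1, mean = 5/1 ≈ 5.000
  cycle 0 → 1 → 0: weight = 9, length = 2, mean = 9/2 ≈ 4.500
  cycle 0 → 2 → 0: weight = 9, length = 2, mean = 9/2 ≈ 4.500
  cycle 1 → 0 → 1: weight = 9, length = 2, mean = 9/2 ≈ 4.500
Minimum mean = 2.000, attained e.g. along the cycle 0 → 0 with weight 2 and length 1. So λ(A) = 2/1 = 2.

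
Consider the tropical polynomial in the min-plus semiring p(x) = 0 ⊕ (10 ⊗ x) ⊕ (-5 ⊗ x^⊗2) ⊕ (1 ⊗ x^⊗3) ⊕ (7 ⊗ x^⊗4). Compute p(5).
p(5) = 0

A tropical monomial a ⊗ x^⊗i evaluates to a + i · x. Evaluating each term at x = 5:
  Term 0 contributes 0 + 0 · 5 = 0
  Term 1 contributes 10 + 1 · 5 = 15
  Term 2 contributes -5 + 2 · 5 = 5
  Term 3 contributes 1 + 3 · 5 = 16
  Term 4 contributes 7 + 4 · 5 = 27
p(5) = ⊕ of these = min[0, 15, 5, 16, 27] = 0.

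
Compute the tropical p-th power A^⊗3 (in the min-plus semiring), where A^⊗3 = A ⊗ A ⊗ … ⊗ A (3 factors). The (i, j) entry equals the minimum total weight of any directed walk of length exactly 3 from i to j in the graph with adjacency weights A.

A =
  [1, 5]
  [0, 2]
A^⊗3 =
  [3, 7]
  [2, 6]

Each entry (A^⊗3)_ij equals the minimum over all length-3 walks i = v_0 → v_1 → … → v_3 = j of Σ_t A[v_t][v_{t+1}]. For example, for (i, j) = (0, 1) we minimise over 4 possible intermediate vertex sequences; the minimum is 7, attained along the walk 0 → 0 → 0 → 1.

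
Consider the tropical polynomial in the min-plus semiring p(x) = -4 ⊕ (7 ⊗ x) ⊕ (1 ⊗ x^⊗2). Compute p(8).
p(8) = -4

A tropical monomial a ⊗ x^⊗i evaluates to a + i · x. Evaluating each term at x = 8:
  Term 0 contributes -4 + 0 · 8 = -4
  Term 1 contributes 7 + 1 · 8 = 15
  Term 2 contributes 1 + 2 · 8 = 17
p(8) = ⊕ of these = min[-4, 15, 17] = -4.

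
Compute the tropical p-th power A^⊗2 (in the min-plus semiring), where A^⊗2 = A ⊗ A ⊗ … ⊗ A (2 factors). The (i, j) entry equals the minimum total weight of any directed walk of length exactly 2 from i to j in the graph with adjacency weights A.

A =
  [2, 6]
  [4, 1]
A^⊗2 =
  [4, 7]
  [5, 2]

Each entry (A^⊗2)_ij equals the minimum over all length-2 walks i = v_0 → v_1 → … → v_2 = j of Σ_t A[v_t][v_{t+1}]. For example, for (i, j) = (0, 1) we minimise over 2 possible intermediate vertex sequences; the minimum is 7, attained along the walk 0 → 1 → 1.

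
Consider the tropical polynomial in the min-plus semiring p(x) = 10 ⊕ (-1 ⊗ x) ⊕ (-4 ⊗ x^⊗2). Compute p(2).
p(2) = 0

A tropical monomial a ⊗ x^⊗i evaluates to a + i · x. Evaluating each term at x = 2:
  Term 0 contributes 10 + 0 · 2 = 10
  Term 1 contributes -1 + 1 · 2 = 1
  Term 2 contributes -4 + 2 · 2 = 0
p(2) = ⊕ of these = min[10, 1, 0] = 0.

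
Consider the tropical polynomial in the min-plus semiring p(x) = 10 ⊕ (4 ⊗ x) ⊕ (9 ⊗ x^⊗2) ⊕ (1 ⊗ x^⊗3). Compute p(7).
p(7) = 10

A tropical monomial a ⊗ x^⊗i evaluates to a + i · x. Evaluating each term at x = 7:
  Term 0 contributes 10 + 0 · 7 = 10
  Term 1 contributes 4 + 1 · 7 = 11
  Term 2 contributes 9 + 2 · 7 = 23
  Term 3 contributes 1 + 3 · 7 = 22
p(7) = ⊕ of these = min[10, 11, 23, 22] = 10.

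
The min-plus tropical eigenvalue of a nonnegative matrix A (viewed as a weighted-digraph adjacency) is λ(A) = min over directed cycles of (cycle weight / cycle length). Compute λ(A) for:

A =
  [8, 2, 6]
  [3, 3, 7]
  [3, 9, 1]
λ(A) = 1

Enumerate directed cycles and compute their means (weight / length). Sample:
  cycle 0 → 0: weight = 8, length = 1, mean = 8/1 ≈ 8.000
  cycle 1 → 1: weight = 3, length = 1, mean = 3/1 ≈ 3.000
  cycle 2 → 2: weight = 1, length = 1, mean = 1/1 ≈ 1.000
  cycle 0 → 1 → 0: weight = 5, length = 2, mean = 5/2 ≈ 2.500
  cycle 0 → 2 → 0: weight = 9, length = 2, mean = 9/2 ≈ 4.500
  cycle 1 → 0 → 1: weight = 5, length = 2, mean = 5/2 ≈ 2.500
Minimum mean = 1.000, attained e.g. along the cycle 2 → 2 with weight 1 and length 1. So λ(A) = 1/1 = 1.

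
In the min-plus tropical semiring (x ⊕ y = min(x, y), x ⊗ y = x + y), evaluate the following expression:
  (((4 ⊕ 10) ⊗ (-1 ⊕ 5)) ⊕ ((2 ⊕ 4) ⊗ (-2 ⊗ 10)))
(((4 ⊕ 10) ⊗ (-1 ⊕ 5)) ⊕ ((2 ⊕ 4) ⊗ (-2 ⊗ 10))) = 3

Expand innermost to outermost. Recall ⊕ takes the minimum of its arguments and ⊗ takes their sum. Working out the expression (((4 ⊕ 10) ⊗ (-1 ⊕ 5)) ⊕ ((2 ⊕ 4) ⊗ (-2 ⊗ 10))) gives 3.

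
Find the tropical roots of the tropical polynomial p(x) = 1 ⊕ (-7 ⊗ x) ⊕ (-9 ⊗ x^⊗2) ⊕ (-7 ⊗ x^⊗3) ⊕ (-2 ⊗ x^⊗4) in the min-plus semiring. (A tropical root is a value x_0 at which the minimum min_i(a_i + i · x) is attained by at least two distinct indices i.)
Roots: {-5, -2, 2, 8}

Each tropical root is a break point of the lower envelope of the lines y = a_i + i · x (there are 5 lines, with slopes 0, 1, ..., 4). Only the lines that attain the minimum somewhere contribute to roots; other lines are dominated. Here the surviving (envelope) indices are i = 4, i = 3, i = 2, i = 1, i = 0.
Intersections between consecutive envelope lines give the roots: for adjacent envelope indices i < j the intersection is x = (a_i − a_j) / (j − i). Reading off the sorted break points: {-5, -2, 2, 8}.
Verification: at each break x_0, at least two indices attain the minimum of min_i(a_i + i · x_0).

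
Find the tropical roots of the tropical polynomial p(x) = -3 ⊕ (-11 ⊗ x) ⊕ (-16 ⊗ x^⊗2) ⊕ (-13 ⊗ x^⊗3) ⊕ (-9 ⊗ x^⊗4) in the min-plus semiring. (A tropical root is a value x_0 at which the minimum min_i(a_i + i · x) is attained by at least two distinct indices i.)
Roots: {-4, -3, 5, 8}

Each tropical root is a break point of the lower envelope of the lines y = a_i + i · x (there are 5 lines, with slopes 0, 1, ..., 4). Only the lines that attain the minimum somewhere contribute to roots; other lines are dominated. Here the surviving (envelope) indices are i = 4, i = 3, i = 2, i = 1, i = 0.
Intersections between consecutive envelope lines give the roots: for adjacent envelope indices i < j the intersection is x = (a_i − a_j) / (j − i). Reading off the sorted break points: {-4, -3, 5, 8}.
Verification: at each break x_0, at least two indices attain the minimum of min_i(a_i + i · x_0).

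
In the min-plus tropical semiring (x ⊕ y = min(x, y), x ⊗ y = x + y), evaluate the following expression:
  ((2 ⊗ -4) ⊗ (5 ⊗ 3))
((2 ⊗ -4) ⊗ (5 ⊗ 3)) = 6

Expand innermost to outermost. Recall ⊕ takes the minimum of its arguments and ⊗ takes their sum. Working out the expression ((2 ⊗ -4) ⊗ (5 ⊗ 3)) gives 6.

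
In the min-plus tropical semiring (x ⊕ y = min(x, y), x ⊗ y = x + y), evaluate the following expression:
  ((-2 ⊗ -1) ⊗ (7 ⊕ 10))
((-2 ⊗ -1) ⊗ (7 ⊕ 10)) = 4

Expand innermost to outermost. Recall ⊕ takes the minimum of its arguments and ⊗ takes their sum. Working out the expression ((-2 ⊗ -1) ⊗ (7 ⊕ 10)) gives 4.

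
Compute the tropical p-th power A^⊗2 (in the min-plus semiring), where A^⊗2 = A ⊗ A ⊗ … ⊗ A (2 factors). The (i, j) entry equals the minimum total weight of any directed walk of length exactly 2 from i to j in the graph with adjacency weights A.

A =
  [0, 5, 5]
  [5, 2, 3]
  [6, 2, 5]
A^⊗2 =
  [0, 5, 5]
  [5, 4, 5]
  [6, 4, 5]

Each entry (A^⊗2)_ij equals the minimum over all length-2 walks i = v_0 → v_1 → … → v_2 = j of Σ_t A[v_t][v_{t+1}]. For example, for (i, j) = (0, 2) we minimise over 3 possible intermediate vertex sequences; the minimum is 5, attained along the walk 0 → 0 → 2.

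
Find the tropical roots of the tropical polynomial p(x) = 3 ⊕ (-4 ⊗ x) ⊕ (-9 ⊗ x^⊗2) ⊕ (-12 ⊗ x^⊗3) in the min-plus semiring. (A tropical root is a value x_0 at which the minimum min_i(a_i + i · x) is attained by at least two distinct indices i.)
Roots: {3, 5, 7}

Each tropical root is a break point of the lower envelope of the lines y = a_i + i · x (there are 4 lines, with slopes 0, 1, ..., 3). Only the lines that attain the minimum somewhere contribute to roots; other lines are dominated. Here the surviving (envelope) indices are i = 3, i = 2, i = 1, i = 0.
Intersections between consecutive envelope lines give the roots: for adjacent envelope indices i < j the intersection is x = (a_i − a_j) / (j − i). Reading off the sorted break points: {3, 5, 7}.
Verification: at each break x_0, at least two indices attain the minimum of min_i(a_i + i · x_0).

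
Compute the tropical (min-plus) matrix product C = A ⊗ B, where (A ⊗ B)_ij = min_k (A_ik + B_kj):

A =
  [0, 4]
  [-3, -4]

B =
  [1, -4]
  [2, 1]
A ⊗ B =
  [1, -4]
  [-2, -7]

Apply the min-plus product entry-by-entry:
  C[0][0] = min over k of (A[0][0] + B[0][0] = 0 + 1 = 1, A[0][1] + B[1][0] = 4 + 2 = 6) = 1 (attained at k = 0)
  C[0][1] = min over k of (A[0][0] + B[0][1] = 0 + -4 = -4, A[0][1] + B[1][1] = 4 + 1 = 5) = -4 (attained at k = 0)
  C[1][0] = min over k of (A[1][0] + B[0][0] = -3 + 1 = -2, A[1][1] + B[1][0] = -4 + 2 = -2) = -2 (attained at k = 0)
  C[1][1] = min over k of (A[1][0] + B[0][1] = -3 + -4 = -7, A[1][1] + B[1][1] = -4 + 1 = -3) = -7 (attained at k = 0)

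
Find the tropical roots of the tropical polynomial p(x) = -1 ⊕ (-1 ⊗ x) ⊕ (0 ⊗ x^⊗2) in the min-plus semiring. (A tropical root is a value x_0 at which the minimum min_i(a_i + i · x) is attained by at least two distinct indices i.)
Roots: {-1, 0}

Each tropical root is a break point of the lower envelope of the lines y = a_i + i · x (there are 3 lines, with slopes 0, 1, ..., 2). Only the lines that attain the minimum somewhere contribute to roots; other lines are dominated. Here the surviving (envelope) indices are i = 2, i = 1, i = 0.
Intersections between consecutive envelope lines give the roots: for adjacent envelope indices i < j the intersection is x = (a_i − a_j) / (j − i). Reading off the sorted break points: {-1, 0}.
Verification: at each break x_0, at least two indices attain the minimum of min_i(a_i + i · x_0).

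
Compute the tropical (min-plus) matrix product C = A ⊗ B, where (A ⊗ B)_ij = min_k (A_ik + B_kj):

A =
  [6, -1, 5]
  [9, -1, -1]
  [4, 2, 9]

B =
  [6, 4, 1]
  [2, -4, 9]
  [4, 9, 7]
A ⊗ B =
  [1, -5, 7]
  [1, -5, 6]
  [4, -2, 5]

Apply the min-plus product entry-by-entry:
  C[0][0] = min over k of (A[0][0] + B[0][0] = 6 + 6 = 12, A[0][1] + B[1][0] = -1 + 2 = 1, A[0][2] + B[2][0] = 5 + 4 = 9) = 1 (attained at k = 1)
  C[0][1] = min over k of (A[0][0] + B[0][1] = 6 + 4 = 10, A[0][1] + B[1][1] = -1 + -4 = -5, A[0][2] + B[2][1] = 5 + 9 = 14) = -5 (attained at k = 1)
  C[0][2] = min over k of (A[0][0] + B[0][2] = 6 + 1 = 7, A[0][1] + B[1][2] = -1 + 9 = 8, A[0][2] + B[2][2] = 5 + 7 = 12) = 7 (attained at k = 0)
  C[1][0] = min over k of (A[1][0] + B[0][0] = 9 + 6 = 15, A[1][1] + B[1][0] = -1 + 2 = 1, A[1][2] + B[2][0] = -1 + 4 = 3) = 1 (attained at k = 1)
  C[1][1] = min over k of (A[1][0] + B[0][1] = 9 + 4 = 13, A[1][1] + B[1][1] = -1 + -4 = -5, A[1][2] + B[2][1] = -1 + 9 = 8) = -5 (attained at k = 1)
  C[1][2] = min over k of (A[1][0] + B[0][2] = 9 + 1 = 10, A[1][1] + B[1][2] = -1 + 9 = 8, A[1][2] + B[2][2] = -1 + 7 = 6) = 6 (attained at k = 2)
  C[2][0] = min over k of (A[2][0] + B[0][0] = 4 + 6 = 10, A[2][1] + B[1][0] = 2 + 2 = 4, A[2][2] + B[2][0] = 9 + 4 = 13) = 4 (attained at k = 1)
  C[2][1] = min over k of (A[2][0] + B[0][1] = 4 + 4 = 8, A[2][1] + B[1][1] = 2 + -4 = -2, A[2][2] + B[2][1] = 9 + 9 = 18) = -2 (attained at k = 1)
  C[2][2] = min over k of (A[2][0] + B[0][2] = 4 + 1 = 5, A[2][1] + B[1][2] = 2 + 9 = 11, A[2][2] + B[2][2] = 9 + 7 = 16) = 5 (attained at k = 0)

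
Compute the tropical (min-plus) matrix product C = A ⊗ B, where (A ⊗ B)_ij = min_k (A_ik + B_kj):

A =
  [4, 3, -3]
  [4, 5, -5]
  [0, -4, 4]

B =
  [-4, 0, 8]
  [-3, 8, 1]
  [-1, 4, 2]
A ⊗ B =
  [-4, 1, -1]
  [-6, -1, -3]
  [-7, 0, -3]

Apply the min-plus product entry-by-entry:
  C[0][0] = min over k of (A[0][0] + B[0][0] = 4 + -4 = 0, A[0][1] + B[1][0] = 3 + -3 = 0, A[0][2] + B[2][0] = -3 + -1 = -4) = -4 (attained at k = 2)
  C[0][1] = min over k of (A[0][0] + B[0][1] = 4 + 0 = 4, A[0][1] + B[1][1] = 3 + 8 = 11, A[0][2] + B[2][1] = -3 + 4 = 1) = 1 (attained at k = 2)
  C[0][2] = min over k of (A[0][0] + B[0][2] = 4 + 8 = 12, A[0][1] + B[1][2] = 3 + 1 = 4, A[0][2] + B[2][2] = -3 + 2 = -1) = -1 (attained at k = 2)
  C[1][0] = min over k of (A[1][0] + B[0][0] = 4 + -4 = 0, A[1][1] + B[1][0] = 5 + -3 = 2, A[1][2] + B[2][0] = -5 + -1 = -6) = -6 (attained at k = 2)
  C[1][1] = min over k of (A[1][0] + B[0][1] = 4 + 0 = 4, A[1][1] + B[1][1] = 5 + 8 = 13, A[1][2] + B[2][1] = -5 + 4 = -1) = -1 (attained at k = 2)
  C[1][2] = min over k of (A[1][0] + B[0][2] = 4 + 8 = 12, A[1][1] + B[1][2] = 5 + 1 = 6, A[1][2] + B[2][2] = -5 + 2 = -3) = -3 (attained at k = 2)
  C[2][0] = min over k of (A[2][0] + B[0][0] = 0 + -4 = -4, A[2][1] + B[1][0] = -4 + -3 = -7, A[2][2] + B[2][0] = 4 + -1 = 3) = -7 (attained at k = 1)
  C[2][1] = min over k of (A[2][0] + B[0][1] = 0 + 0 = 0, A[2][1] + B[1][1] = -4 + 8 = 4, A[2][2] + B[2][1] = 4 + 4 = 8) = 0 (attained at k = 0)
  C[2][2] = min over k of (A[2][0] + B[0][2] = 0 + 8 = 8, A[2][1] + B[1][2] = -4 + 1 = -3, A[2][2] + B[2][2] = 4 + 2 = 6) = -3 (attained at k = 1)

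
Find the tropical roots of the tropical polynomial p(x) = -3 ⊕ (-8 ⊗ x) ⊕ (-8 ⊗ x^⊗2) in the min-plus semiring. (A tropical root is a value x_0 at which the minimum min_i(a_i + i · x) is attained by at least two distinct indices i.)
Roots: {0, 5}

Each tropical root is a break point of the lower envelope of the lines y = a_i + i · x (there are 3 lines, with slopes 0, 1, ..., 2). Only the lines that attain the minimum somewhere contribute to roots; other lines are dominated. Here the surviving (envelope) indices are i = 2, i = 1, i = 0.
Intersections between consecutive envelope lines give the roots: for adjacent envelope indices i < j the intersection is x = (a_i − a_j) / (j − i). Reading off the sorted break points: {0, 5}.
Verification: at each break x_0, at least two indices attain the minimum of min_i(a_i + i · x_0).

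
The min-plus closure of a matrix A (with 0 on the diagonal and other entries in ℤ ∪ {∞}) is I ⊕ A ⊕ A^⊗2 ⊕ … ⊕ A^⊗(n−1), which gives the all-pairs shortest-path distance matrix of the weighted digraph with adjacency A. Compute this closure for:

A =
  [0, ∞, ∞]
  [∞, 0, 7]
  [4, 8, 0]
Closure =
  [0, ∞, ∞]
  [11, 0, 7]
  [4, 8, 0]

This is the Floyd-Warshall all-pairs shortest-path computation. For each intermediate vertex k = 0, 1, …, 2, update dist[i][j] ← min(dist[i][j], dist[i][k] + dist[k][j]). The final matrix gives, for each (i, j), the minimum total weight of any directed path from i to j (possibly empty when i = j).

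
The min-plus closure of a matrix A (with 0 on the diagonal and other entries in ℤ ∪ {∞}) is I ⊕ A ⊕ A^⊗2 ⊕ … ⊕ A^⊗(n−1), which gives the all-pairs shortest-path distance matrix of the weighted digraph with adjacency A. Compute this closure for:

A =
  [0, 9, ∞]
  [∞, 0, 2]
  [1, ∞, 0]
Closure =
  [0, 9, 11]
  [3, 0, 2]
  [1, 10, 0]

This is the Floyd-Warshall all-pairs shortest-path computation. For each intermediate vertex k = 0, 1, …, 2, update dist[i][j] ← min(dist[i][j], dist[i][k] + dist[k][j]). The final matrix gives, for each (i, j), the minimum total weight of any directed path from i to j (possibly empty when i = j).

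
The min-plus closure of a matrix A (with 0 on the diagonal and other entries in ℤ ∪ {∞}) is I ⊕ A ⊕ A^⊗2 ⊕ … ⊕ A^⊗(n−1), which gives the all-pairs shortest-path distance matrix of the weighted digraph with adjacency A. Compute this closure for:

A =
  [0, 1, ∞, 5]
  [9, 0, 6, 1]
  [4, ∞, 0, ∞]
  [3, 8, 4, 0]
Closure =
  [0, 1, 6, 2]
  [4, 0, 5, 1]
  [4, 5, 0, 6]
  [3, 4, 4, 0]

This is the Floyd-Warshall all-pairs shortest-path computation. For each intermediate vertex k = 0, 1, …, 3, update dist[i][j] ← min(dist[i][j], dist[i][k] + dist[k][j]). The final matrix gives, for each (i, j), the minimum total weight of any directed path from i to j (possibly empty when i = j).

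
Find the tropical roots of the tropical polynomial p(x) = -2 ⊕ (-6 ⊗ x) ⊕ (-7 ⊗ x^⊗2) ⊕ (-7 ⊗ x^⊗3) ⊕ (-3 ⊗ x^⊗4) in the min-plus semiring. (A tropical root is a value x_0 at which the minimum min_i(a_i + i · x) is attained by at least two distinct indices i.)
Roots: {-4, 0, 1, 4}

Each tropical root is a break point of the lower envelope of the lines y = a_i + i · x (there are 5 lines, with slopes 0, 1, ..., 4). Only the lines that attain the minimum somewhere contribute to roots; other lines are dominated. Here the surviving (envelope) indices are i = 4, i = 3, i = 2, i = 1, i = 0.
Intersections between consecutive envelope lines give the roots: for adjacent envelope indices i < j the intersection is x = (a_i − a_j) / (j − i). Reading off the sorted break points: {-4, 0, 1, 4}.
Verification: at each break x_0, at least two indices attain the minimum of min_i(a_i + i · x_0).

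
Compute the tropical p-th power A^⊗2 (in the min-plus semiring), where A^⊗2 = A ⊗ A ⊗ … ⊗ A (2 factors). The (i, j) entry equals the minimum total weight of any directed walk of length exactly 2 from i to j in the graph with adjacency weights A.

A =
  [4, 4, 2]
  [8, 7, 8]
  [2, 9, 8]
A^⊗2 =
  [4, 8, 6]
  [10, 12, 10]
  [6, 6, 4]

Each entry (A^⊗2)_ij equals the minimum over all length-2 walks i = v_0 → v_1 → … → v_2 = j of Σ_t A[v_t][v_{t+1}]. For example, for (i, j) = (0, 2) we minimise over 3 possible intermediate vertex sequences; the minimum is 6, attained along the walk 0 → 0 → 2.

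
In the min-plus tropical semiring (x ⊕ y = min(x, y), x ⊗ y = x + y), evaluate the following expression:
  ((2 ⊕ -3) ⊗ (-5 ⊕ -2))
((2 ⊕ -3) ⊗ (-5 ⊕ -2)) = -8

Expand innermost to outermost. Recall ⊕ takes the minimum of its arguments and ⊗ takes their sum. Working out the expression ((2 ⊕ -3) ⊗ (-5 ⊕ -2)) gives -8.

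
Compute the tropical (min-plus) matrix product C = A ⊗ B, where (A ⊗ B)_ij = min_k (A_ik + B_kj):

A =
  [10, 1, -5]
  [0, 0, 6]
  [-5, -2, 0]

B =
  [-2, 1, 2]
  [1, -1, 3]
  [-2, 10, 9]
A ⊗ B =
  [-7, 0, 4]
  [-2, -1, 2]
  [-7, -4, -3]

Apply the min-plus product entry-by-entry:
  C[0][0] = min over k of (A[0][0] + B[0][0] = 10 + -2 = 8, A[0][1] + B[1][0] = 1 + 1 = 2, A[0][2] + B[2][0] = -5 + -2 = -7) = -7 (attained at k = 2)
  C[0][1] = min over k of (A[0][0] + B[0][1] = 10 + 1 = 11, A[0][1] + B[1][1] = 1 + -1 = 0, A[0][2] + B[2][1] = -5 + 10 = 5) = 0 (attained at k = 1)
  C[0][2] = min over k of (A[0][0] + B[0][2] = 10 + 2 = 12, A[0][1] + B[1][2] = 1 + 3 = 4, A[0][2] + B[2][2] = -5 + 9 = 4) = 4 (attained at k = 1)
  C[1][0] = min over k of (A[1][0] + B[0][0] = 0 + -2 = -2, A[1][1] + B[1][0] = 0 + 1 = 1, A[1][2] + B[2][0] = 6 + -2 = 4) = -2 (attained at k = 0)
  C[1][1] = min over k of (A[1][0] + B[0][1] = 0 + 1 = 1, A[1][1] + B[1][1] = 0 + -1 = -1, A[1][2] + B[2][1] = 6 + 10 = 16) = -1 (attained at k = 1)
  C[1][2] = min over k of (A[1][0] + B[0][2] = 0 + 2 = 2, A[1][1] + B[1][2] = 0 + 3 = 3, A[1][2] + B[2][2] = 6 + 9 = 15) = 2 (attained at k = 0)
  C[2][0] = min over k of (A[2][0] + B[0][0] = -5 + -2 = -7, A[2][1] + B[1][0] = -2 + 1 = -1, A[2][2] + B[2][0] = 0 + -2 = -2) = -7 (attained at k = 0)
  C[2][1] = min over k of (A[2][0] + B[0][1] = -5 + 1 = -4, A[2][1] + B[1][1] = -2 + -1 = -3, A[2][2] + B[2][1] = 0 + 10 = 10) = -4 (attained at k = 0)
  C[2][2] = min over k of (A[2][0] + B[0][2] = -5 + 2 = -3, A[2][1] + B[1][2] = -2 + 3 = 1, A[2][2] + B[2][2] = 0 + 9 = 9) = -3 (attained at k = 0)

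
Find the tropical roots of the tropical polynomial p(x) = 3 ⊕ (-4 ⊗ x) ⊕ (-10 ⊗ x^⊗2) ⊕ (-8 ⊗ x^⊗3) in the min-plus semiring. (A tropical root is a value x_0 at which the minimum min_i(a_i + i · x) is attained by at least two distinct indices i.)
Roots: {-2, 6, 7}

Each tropical root is a break point of the lower envelope of the lines y = a_i + i · x (there are 4 lines, with slopes 0, 1, ..., 3). Only the lines that attain the minimum somewhere contribute to roots; other lines are dominated. Here the surviving (envelope) indices are i = 3, i = 2, i = 1, i = 0.
Intersections between consecutive envelope lines give the roots: for adjacent envelope indices i < j the intersection is x = (a_i − a_j) / (j − i). Reading off the sorted break points: {-2, 6, 7}.
Verification: at each break x_0, at least two indices attain the minimum of min_i(a_i + i · x_0).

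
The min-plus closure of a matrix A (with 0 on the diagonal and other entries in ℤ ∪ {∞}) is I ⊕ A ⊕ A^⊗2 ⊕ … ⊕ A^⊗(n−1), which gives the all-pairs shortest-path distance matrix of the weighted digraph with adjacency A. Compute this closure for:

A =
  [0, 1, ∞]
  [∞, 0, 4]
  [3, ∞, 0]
Closure =
  [0, 1, 5]
  [7, 0, 4]
  [3, 4, 0]

This is the Floyd-Warshall all-pairs shortest-path computation. For each intermediate vertex k = 0, 1, …, 2, update dist[i][j] ← min(dist[i][j], dist[i][k] + dist[k][j]). The final matrix gives, for each (i, j), the minimum total weight of any directed path from i to j (possibly empty when i = j).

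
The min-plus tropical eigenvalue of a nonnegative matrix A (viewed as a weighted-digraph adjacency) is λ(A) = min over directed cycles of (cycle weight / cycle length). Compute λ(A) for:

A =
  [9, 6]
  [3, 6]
λ(A) = 9/2

Enumerate directed cycles and compute their means (weight / length). Sample:
  cycle 0 → 0: weight = 9, length = 1, mean = 9/1 ≈ 9.000
  cycle 1 → 1: weight = 6, length = 1, mean = 6/1 ≈ 6.000
  cycle 0 → 1 → 0: weight = 9, length = 2, mean = 9/2 ≈ 4.500
  cycle 1 → 0 → 1: weight = 9, length = 2, mean = 9/2 ≈ 4.500
Minimum mean = 4.500, attained e.g. along the cycle 0 → 1 → 0 with weight 9 and length 2. So λ(A) = 9/2 = 9/2.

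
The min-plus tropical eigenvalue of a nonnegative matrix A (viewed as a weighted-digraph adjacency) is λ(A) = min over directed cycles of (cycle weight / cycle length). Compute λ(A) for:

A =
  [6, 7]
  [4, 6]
λ(A) = 11/2

Enumerate directed cycles and compute their means (weight / length). Sample:
  cycle 0 → 0: weight = 6, length = 1, mean = 6/1 ≈ 6.000
  cycle 1 → 1: weight = 6, length = 1, mean = 6/1 ≈ 6.000
  cycle 0 → 1 → 0: weight = 11, length = 2, mean = 11/2 ≈ 5.500
  cycle 1 → 0 → 1: weight = 11, length = 2, mean = 11/2 ≈ 5.500
Minimum mean = 5.500, attained e.g. along the cycle 0 → 1 → 0 with weight 11 and length 2. So λ(A) = 11/2 = 11/2.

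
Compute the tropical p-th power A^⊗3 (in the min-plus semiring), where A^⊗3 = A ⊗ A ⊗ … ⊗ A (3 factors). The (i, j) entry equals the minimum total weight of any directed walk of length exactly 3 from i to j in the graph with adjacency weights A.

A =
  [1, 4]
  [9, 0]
A^⊗3 =
  [3, 4]
  [9, 0]

Each entry (A^⊗3)_ij equals the minimum over all length-3 walks i = v_0 → v_1 → … → v_3 = j of Σ_t A[v_t][v_{t+1}]. For example, for (i, j) = (0, 1) we minimise over 4 possible intermediate vertex sequences; the minimum is 4, attained along the walk 0 → 1 → 1 → 1.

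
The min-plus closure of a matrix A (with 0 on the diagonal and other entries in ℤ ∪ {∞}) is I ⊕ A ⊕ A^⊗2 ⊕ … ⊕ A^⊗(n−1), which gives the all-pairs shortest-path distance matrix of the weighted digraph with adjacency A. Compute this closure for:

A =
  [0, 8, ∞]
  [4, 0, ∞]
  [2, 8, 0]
Closure =
  [0, 8, ∞]
  [4, 0, ∞]
  [2, 8, 0]

This is the Floyd-Warshall all-pairs shortest-path computation. For each intermediate vertex k = 0, 1, …, 2, update dist[i][j] ← min(dist[i][j], dist[i][k] + dist[k][j]). The final matrix gives, for each (i, j), the minimum total weight of any directed path from i to j (possibly empty when i = j).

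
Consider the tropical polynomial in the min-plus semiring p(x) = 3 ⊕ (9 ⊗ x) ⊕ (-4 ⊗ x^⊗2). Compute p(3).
p(3) = 2

A tropical monomial a ⊗ x^⊗i evaluates to a + i · x. Evaluating each term at x = 3:
  Term 0 contributes 3 + 0 · 3 = 3
  Term 1 contributes 9 + 1 · 3 = 12
  Term 2 contributes -4 + 2 · 3 = 2
p(3) = ⊕ of these = min[3, 12, 2] = 2.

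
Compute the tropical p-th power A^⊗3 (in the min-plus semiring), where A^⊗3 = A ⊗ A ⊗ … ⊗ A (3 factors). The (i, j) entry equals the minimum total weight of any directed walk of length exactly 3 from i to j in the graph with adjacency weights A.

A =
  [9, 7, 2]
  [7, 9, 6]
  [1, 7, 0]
A^⊗3 =
  [3, 9, 2]
  [7, 13, 6]
  [1, 7, 0]

Each entry (A^⊗3)_ij equals the minimum over all length-3 walks i = v_0 → v_1 → … → v_3 = j of Σ_t A[v_t][v_{t+1}]. For example, for (i, j) = (0, 2) we minimise over 9 possible intermediate vertex sequences; the minimum is 2, attained along the walk 0 → 2 → 2 → 2.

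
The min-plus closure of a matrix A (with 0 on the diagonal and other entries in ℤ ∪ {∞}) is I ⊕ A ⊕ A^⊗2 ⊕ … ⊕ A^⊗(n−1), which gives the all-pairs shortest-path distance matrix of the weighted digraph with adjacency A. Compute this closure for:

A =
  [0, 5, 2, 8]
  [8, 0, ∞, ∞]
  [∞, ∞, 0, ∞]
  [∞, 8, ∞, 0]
Closure =
  [0, 5, 2, 8]
  [8, 0, 10, 16]
  [∞, ∞, 0, ∞]
  [16, 8, 18, 0]

This is the Floyd-Warshall all-pairs shortest-path computation. For each intermediate vertex k = 0, 1, …, 3, update dist[i][j] ← min(dist[i][j], dist[i][k] + dist[k][j]). The final matrix gives, for each (i, j), the minimum total weight of any directed path from i to j (possibly empty when i = j).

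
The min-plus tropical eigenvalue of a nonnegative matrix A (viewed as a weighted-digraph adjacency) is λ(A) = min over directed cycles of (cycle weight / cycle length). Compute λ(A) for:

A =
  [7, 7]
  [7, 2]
λ(A) = 2

Enumerate directed cycles and compute their means (weight / length). Sample:
  cycle 0 → 0: weight = 7, length = 1, mean = 7/1 ≈ 7.000
  cycle 1 → 1: weight = 2, length = 1, mean = 2/1 ≈ 2.000
  cycle 0 → 1 → 0: weight = 14, length = 2, mean = 14/2 ≈ 7.000
  cycle 1 → 0 → 1: weight = 14, length = 2, mean = 14/2 ≈ 7.000
Minimum mean = 2.000, attained e.g. along the cycle 1 → 1 with weight 2 and length 1. So λ(A) = 2/1 = 2.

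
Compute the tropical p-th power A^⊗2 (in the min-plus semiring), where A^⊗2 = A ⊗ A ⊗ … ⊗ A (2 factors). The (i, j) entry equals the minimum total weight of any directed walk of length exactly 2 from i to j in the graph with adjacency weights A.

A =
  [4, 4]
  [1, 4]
A^⊗2 =
  [5, 8]
  [5, 5]

Each entry (A^⊗2)_ij equals the minimum over all length-2 walks i = v_0 → v_1 → … → v_2 = j of Σ_t A[v_t][v_{t+1}]. For example, for (i, j) = (0, 1) we minimise over 2 possible intermediate vertex sequences; the minimum is 8, attained along the walk 0 → 0 → 1.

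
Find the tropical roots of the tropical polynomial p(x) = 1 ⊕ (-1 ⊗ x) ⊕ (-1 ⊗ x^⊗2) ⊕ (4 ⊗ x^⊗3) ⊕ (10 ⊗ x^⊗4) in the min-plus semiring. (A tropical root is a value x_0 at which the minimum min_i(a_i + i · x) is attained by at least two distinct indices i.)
Roots: {-6, -5, 0, 2}

Each tropical root is a break point of the lower envelope of the lines y = a_i + i · x (there are 5 lines, with slopes 0, 1, ..., 4). Only the lines that attain the minimum somewhere contribute to roots; other lines are dominated. Here the surviving (envelope) indices are i = 4, i = 3, i = 2, i = 1, i = 0.
Intersections between consecutive envelope lines give the roots: for adjacent envelope indices i < j the intersection is x = (a_i − a_j) / (j − i). Reading off the sorted break points: {-6, -5, 0, 2}.
Verification: at each break x_0, at least two indices attain the minimum of min_i(a_i + i · x_0).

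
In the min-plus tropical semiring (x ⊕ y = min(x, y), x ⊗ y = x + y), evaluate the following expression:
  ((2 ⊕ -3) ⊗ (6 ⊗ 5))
((2 ⊕ -3) ⊗ (6 ⊗ 5)) = 8

Expand innermost to outermost. Recall ⊕ takes the minimum of its arguments and ⊗ takes their sum. Working out the expression ((2 ⊕ -3) ⊗ (6 ⊗ 5)) gives 8.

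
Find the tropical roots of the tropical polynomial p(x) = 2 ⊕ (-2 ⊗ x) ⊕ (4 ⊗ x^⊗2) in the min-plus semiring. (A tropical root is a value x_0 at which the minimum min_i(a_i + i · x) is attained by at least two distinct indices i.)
Roots: {-6, 4}

Each tropical root is a break point of the lower envelope of the lines y = a_i + i · x (there are 3 lines, with slopes 0, 1, ..., 2). Only the lines that attain the minimum somewhere contribute to roots; other lines are dominated. Here the surviving (envelope) indices are i = 2, i = 1, i = 0.
Intersections between consecutive envelope lines give the roots: for adjacent envelope indices i < j the intersection is x = (a_i − a_j) / (j − i). Reading off the sorted break points: {-6, 4}.
Verification: at each break x_0, at least two indices attain the minimum of min_i(a_i + i · x_0).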